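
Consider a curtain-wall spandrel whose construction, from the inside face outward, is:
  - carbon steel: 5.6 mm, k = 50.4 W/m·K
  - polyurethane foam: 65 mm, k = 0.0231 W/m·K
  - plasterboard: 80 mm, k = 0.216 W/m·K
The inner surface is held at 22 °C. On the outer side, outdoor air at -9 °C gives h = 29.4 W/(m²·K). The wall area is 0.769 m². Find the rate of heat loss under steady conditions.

Series thermal resistances:
R_carbon steel = L/(kA) = 0.0056/(50.4×0.769) = 1.445×10^-4 K/W
R_polyurethane foam = L/(kA) = 0.065/(0.0231×0.769) = 3.659 K/W
R_plasterboard = L/(kA) = 0.08/(0.216×0.769) = 0.4816 K/W
R_outer film = 1/(h_o·A) = 1/(29.4×0.769) = 0.04423 K/W
R_total = 4.185 K/W
Q = ΔT / R_total = 31 / 4.185

Q ≈ 7.41 W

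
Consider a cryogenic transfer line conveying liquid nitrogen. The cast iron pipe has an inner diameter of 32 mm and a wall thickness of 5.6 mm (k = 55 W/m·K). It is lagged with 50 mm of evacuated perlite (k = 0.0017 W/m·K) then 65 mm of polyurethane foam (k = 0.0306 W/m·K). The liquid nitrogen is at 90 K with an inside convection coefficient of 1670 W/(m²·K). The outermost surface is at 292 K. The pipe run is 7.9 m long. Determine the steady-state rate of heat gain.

Q ≈ 13.8 W

Treating each annulus and film as a series resistance:
R_inner film = 1/(h_i·2πr₁L) = 1/(1670×2π×0.016×7.9) = 7.54×10^-4 K/W
R_cast iron pipe wall = ln(21.6/16)/(2π×55×7.9) = 1.099×10^-4 K/W
R_evacuated perlite = ln(71.6/21.6)/(2π×0.0017×7.9) = 14.2 K/W
R_polyurethane foam = ln(136.6/71.6)/(2π×0.0306×7.9) = 0.4253 K/W
R_total = 14.63 K/W
Q = ΔT/R_total = 202/14.63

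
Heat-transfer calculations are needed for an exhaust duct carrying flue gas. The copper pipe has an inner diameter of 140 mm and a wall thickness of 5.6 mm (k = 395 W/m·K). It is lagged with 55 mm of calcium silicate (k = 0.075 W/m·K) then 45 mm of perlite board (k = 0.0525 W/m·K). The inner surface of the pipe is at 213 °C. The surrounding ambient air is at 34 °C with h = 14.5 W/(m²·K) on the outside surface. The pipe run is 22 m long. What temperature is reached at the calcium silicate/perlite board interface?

Per-layer cylindrical resistances, series-summed:
R_copper pipe wall = ln(75.6/70)/(2π×395×22) = 1.41×10^-6 K/W
R_calcium silicate = ln(130.6/75.6)/(2π×0.075×22) = 0.05273 K/W
R_perlite board = ln(175.6/130.6)/(2π×0.0525×22) = 0.0408 K/W
R_outer film = 1/(h_o·2πr_oL) = 1/(14.5×2π×0.1756×22) = 0.002841 K/W
R_total = 0.09637 K/W
Q = ΔT/R_total = 179/0.09637
Q = 1860 W
T_interface = T_inner − Q·ΣR(inner→interface) = 213 − 1860×0.05273

T ≈ 115 °C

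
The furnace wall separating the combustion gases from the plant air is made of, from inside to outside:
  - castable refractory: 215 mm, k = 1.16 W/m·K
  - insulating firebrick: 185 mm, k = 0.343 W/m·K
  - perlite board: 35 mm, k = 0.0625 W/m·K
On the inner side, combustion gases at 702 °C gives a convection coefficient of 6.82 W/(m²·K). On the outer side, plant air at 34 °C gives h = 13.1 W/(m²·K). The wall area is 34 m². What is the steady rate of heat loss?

Thermal resistances in series:
R_inner film = 1/(h_i·A) = 1/(6.82×34) = 0.004313 K/W
R_castable refractory = L/(kA) = 0.215/(1.16×34) = 0.005451 K/W
R_insulating firebrick = L/(kA) = 0.185/(0.343×34) = 0.01586 K/W
R_perlite board = L/(kA) = 0.035/(0.0625×34) = 0.01647 K/W
R_outer film = 1/(h_o·A) = 1/(13.1×34) = 0.002245 K/W
R_total = 0.04434 K/W
Q = ΔT / R_total = 668 / 0.04434

Q ≈ 15100 W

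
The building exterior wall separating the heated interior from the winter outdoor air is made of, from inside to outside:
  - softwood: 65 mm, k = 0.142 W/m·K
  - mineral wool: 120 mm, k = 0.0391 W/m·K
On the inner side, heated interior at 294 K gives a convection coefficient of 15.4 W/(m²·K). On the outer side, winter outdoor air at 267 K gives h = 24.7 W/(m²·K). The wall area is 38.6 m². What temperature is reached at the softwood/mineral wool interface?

T ≈ 290 K

Model the wall as resistances in series:
R_inner film = 1/(h_i·A) = 1/(15.4×38.6) = 0.001682 K/W
R_softwood = L/(kA) = 0.065/(0.142×38.6) = 0.01186 K/W
R_mineral wool = L/(kA) = 0.12/(0.0391×38.6) = 0.07951 K/W
R_outer film = 1/(h_o·A) = 1/(24.7×38.6) = 0.001049 K/W
R_total = 0.0941 K/W;  Q = ΔT/R_total = 27/0.0941 = 286.9 W
T_interface = T_inner − Q·ΣR(inner→interface) = 294 − 287×0.01354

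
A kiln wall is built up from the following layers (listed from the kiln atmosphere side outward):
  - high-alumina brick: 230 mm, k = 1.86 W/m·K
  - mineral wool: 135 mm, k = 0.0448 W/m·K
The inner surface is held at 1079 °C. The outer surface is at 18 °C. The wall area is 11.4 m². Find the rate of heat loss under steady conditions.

Series thermal resistances:
R_high-alumina brick = L/(kA) = 0.23/(1.86×11.4) = 0.01085 K/W
R_mineral wool = L/(kA) = 0.135/(0.0448×11.4) = 0.2643 K/W
R_total = 0.2752 K/W
Q = ΔT / R_total = 1061 / 0.2752

Q ≈ 3860 W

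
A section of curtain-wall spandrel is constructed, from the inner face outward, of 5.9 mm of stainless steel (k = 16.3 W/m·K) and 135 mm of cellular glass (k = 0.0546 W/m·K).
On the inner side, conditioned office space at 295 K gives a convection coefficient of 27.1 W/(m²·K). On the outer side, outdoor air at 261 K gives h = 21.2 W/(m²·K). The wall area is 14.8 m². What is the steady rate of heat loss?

Thermal resistances in series:
R_inner film = 1/(h_i·A) = 1/(27.1×14.8) = 0.002493 K/W
R_stainless steel = L/(kA) = 0.0059/(16.3×14.8) = 2.446×10^-5 K/W
R_cellular glass = L/(kA) = 0.135/(0.0546×14.8) = 0.1671 K/W
R_outer film = 1/(h_o·A) = 1/(21.2×14.8) = 0.003187 K/W
R_total = 0.1728 K/W
Q = ΔT / R_total = 34 / 0.1728

Q ≈ 197 W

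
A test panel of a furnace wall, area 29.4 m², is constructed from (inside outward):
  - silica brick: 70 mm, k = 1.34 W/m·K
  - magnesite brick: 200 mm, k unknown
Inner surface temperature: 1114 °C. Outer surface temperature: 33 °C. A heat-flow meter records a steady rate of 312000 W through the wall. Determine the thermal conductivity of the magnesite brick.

Model the wall as resistances in series:
R_silica brick = L/(kA) = 0.07/(1.34×29.4) = 0.001777 K/W
Sum of known resistances R_other = 0.001777 K/W
Total R = ΔT/Q = 1081/312000 = 0.003465 K/W
R_magnesite brick = R_total − R_other = 0.001688 K/W
k = L/(R·A) = 0.2/(0.001688×29.4)

k ≈ 4.03 W/(m·K)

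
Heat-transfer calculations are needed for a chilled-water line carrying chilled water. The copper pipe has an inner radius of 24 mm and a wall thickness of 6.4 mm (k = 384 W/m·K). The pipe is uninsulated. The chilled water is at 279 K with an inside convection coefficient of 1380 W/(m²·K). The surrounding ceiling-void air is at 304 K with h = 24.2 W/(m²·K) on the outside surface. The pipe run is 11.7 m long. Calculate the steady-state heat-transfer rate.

Per-layer cylindrical resistances, series-summed:
R_inner film = 1/(h_i·2πr₁L) = 1/(1380×2π×0.024×11.7) = 4.107×10^-4 K/W
R_copper pipe wall = ln(30.4/24)/(2π×384×11.7) = 8.374×10^-6 K/W
R_outer film = 1/(h_o·2πr_oL) = 1/(24.2×2π×0.0304×11.7) = 0.01849 K/W
R_total = 0.01891 K/W
Q = ΔT/R_total = 25/0.01891

Q ≈ 1320 W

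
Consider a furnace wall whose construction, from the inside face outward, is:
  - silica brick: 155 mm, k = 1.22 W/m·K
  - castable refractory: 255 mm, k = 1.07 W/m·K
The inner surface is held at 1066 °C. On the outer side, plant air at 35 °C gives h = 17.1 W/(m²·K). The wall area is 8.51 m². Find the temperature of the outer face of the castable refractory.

Series thermal resistances:
R_silica brick = L/(kA) = 0.155/(1.22×8.51) = 0.01493 K/W
R_castable refractory = L/(kA) = 0.255/(1.07×8.51) = 0.028 K/W
R_outer film = 1/(h_o·A) = 1/(17.1×8.51) = 0.006872 K/W
R_total = 0.04981 K/W;  Q = ΔT/R_total = 1031/0.04981 = 20700 W
T_interface = T_inner − Q·ΣR(inner→interface) = 1066 − 20700×0.04293

T ≈ 177 °C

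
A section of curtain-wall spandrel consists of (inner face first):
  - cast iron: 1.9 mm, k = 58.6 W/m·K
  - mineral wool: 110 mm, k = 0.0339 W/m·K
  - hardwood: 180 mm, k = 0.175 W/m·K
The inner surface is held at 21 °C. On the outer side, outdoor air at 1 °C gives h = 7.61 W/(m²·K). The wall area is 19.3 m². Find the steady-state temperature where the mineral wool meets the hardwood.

T ≈ 6.27 °C

Model the wall as resistances in series:
R_cast iron = L/(kA) = 0.0019/(58.6×19.3) = 1.68×10^-6 K/W
R_mineral wool = L/(kA) = 0.11/(0.0339×19.3) = 0.1681 K/W
R_hardwood = L/(kA) = 0.18/(0.175×19.3) = 0.05329 K/W
R_outer film = 1/(h_o·A) = 1/(7.61×19.3) = 0.006809 K/W
R_total = 0.2282 K/W;  Q = ΔT/R_total = 20/0.2282 = 87.63 W
T_interface = T_inner − Q·ΣR(inner→interface) = 21 − 87.6×0.1681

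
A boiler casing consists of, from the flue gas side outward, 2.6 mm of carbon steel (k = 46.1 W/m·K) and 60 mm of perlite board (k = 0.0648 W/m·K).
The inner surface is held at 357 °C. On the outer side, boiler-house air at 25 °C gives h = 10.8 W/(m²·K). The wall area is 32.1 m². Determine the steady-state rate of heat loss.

Q ≈ 10500 W

Treating each layer as a thermal resistance in series:
R_carbon steel = L/(kA) = 0.0026/(46.1×32.1) = 1.757×10^-6 K/W
R_perlite board = L/(kA) = 0.06/(0.0648×32.1) = 0.02885 K/W
R_outer film = 1/(h_o·A) = 1/(10.8×32.1) = 0.002885 K/W
R_total = 0.03173 K/W
Q = ΔT / R_total = 332 / 0.03173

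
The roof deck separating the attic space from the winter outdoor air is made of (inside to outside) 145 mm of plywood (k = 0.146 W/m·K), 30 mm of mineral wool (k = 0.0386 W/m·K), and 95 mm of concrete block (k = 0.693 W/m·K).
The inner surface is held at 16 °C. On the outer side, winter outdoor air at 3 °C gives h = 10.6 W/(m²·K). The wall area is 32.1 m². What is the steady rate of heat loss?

Treating each layer as a thermal resistance in series:
R_plywood = L/(kA) = 0.145/(0.146×32.1) = 0.03094 K/W
R_mineral wool = L/(kA) = 0.03/(0.0386×32.1) = 0.02421 K/W
R_concrete block = L/(kA) = 0.095/(0.693×32.1) = 0.004271 K/W
R_outer film = 1/(h_o·A) = 1/(10.6×32.1) = 0.002939 K/W
R_total = 0.06236 K/W
Q = ΔT / R_total = 13 / 0.06236

Q ≈ 208 W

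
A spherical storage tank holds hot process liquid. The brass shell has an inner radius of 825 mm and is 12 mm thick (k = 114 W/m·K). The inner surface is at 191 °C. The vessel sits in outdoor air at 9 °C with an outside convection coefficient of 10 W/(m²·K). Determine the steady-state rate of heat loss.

Spherical conduction: R = (1/r_in − 1/r_out)/(4πk) per layer; series-sum.
R_brass shell = (1/0.825 − 1/0.837)/(4π×114) = 1.213×10^-5 K/W
R_outer film = 1/(h·4πr_o²) = 1/(10×4π×0.837²) = 0.01136 K/W
R_total = 0.01137 K/W
Q = ΔT/R_total = 182/0.01137

Q ≈ 16000 W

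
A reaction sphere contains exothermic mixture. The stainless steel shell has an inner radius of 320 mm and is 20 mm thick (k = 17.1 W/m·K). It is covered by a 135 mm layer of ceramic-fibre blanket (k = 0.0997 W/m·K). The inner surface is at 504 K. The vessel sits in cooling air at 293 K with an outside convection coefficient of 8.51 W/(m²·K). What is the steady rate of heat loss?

Each spherical layer contributes R = (1/r_i − 1/r_o)/(4πk):
R_stainless steel shell = (1/0.32 − 1/0.34)/(4π×17.1) = 8.555×10^-4 K/W
R_ceramic-fibre blanket = (1/0.34 − 1/0.475)/(4π×0.0997) = 0.6672 K/W
R_outer film = 1/(h·4πr_o²) = 1/(8.51×4π×0.475²) = 0.04145 K/W
R_total = 0.7095 K/W
Q = ΔT/R_total = 211/0.7095

Q ≈ 297 W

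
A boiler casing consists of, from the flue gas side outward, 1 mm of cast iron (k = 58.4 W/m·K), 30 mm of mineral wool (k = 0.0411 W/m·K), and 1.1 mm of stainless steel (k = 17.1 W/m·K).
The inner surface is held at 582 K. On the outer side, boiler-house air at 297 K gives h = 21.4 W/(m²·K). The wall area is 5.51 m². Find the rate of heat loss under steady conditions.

Q ≈ 2020 W

Model the wall as resistances in series:
R_cast iron = L/(kA) = 0.001/(58.4×5.51) = 3.108×10^-6 K/W
R_mineral wool = L/(kA) = 0.03/(0.0411×5.51) = 0.1325 K/W
R_stainless steel = L/(kA) = 0.0011/(17.1×5.51) = 1.167×10^-5 K/W
R_outer film = 1/(h_o·A) = 1/(21.4×5.51) = 0.008481 K/W
R_total = 0.141 K/W
Q = ΔT / R_total = 285 / 0.141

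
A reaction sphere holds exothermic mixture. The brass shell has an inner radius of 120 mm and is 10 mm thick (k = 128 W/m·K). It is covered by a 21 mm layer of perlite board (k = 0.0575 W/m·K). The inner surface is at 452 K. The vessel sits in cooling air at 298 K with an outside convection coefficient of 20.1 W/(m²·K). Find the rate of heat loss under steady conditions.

Q ≈ 93.1 W

Each spherical layer contributes R = (1/r_i − 1/r_o)/(4πk):
R_brass shell = (1/0.12 − 1/0.13)/(4π×128) = 3.985×10^-4 K/W
R_perlite board = (1/0.13 − 1/0.151)/(4π×0.0575) = 1.481 K/W
R_outer film = 1/(h·4πr_o²) = 1/(20.1×4π×0.151²) = 0.1736 K/W
R_total = 1.655 K/W
Q = ΔT/R_total = 154/1.655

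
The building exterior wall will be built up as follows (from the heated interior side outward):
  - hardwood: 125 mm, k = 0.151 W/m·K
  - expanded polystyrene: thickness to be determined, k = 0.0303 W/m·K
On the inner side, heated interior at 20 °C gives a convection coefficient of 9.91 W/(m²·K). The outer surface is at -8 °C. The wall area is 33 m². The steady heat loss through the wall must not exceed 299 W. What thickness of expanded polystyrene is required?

Model the wall as resistances in series:
R_inner film = 1/(h_i·A) = 1/(9.91×33) = 0.003058 K/W
R_hardwood = L/(kA) = 0.125/(0.151×33) = 0.02509 K/W
Sum of the known resistances R_other = 0.02814 K/W
Required total resistance R_tot = ΔT/Q_allow = 28/299 = 0.09365 K/W
R_expanded polystyrene = R_tot − R_other = 0.0655 K/W
L = R·k·A = 0.0655×0.0303×33

L ≈ 65.5 mm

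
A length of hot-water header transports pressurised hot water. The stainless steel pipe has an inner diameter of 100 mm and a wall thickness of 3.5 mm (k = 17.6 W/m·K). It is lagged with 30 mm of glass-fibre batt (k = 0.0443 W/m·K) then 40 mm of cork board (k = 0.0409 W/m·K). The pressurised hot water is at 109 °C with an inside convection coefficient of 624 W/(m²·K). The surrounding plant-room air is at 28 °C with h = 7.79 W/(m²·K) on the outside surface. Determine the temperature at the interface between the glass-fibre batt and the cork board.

Radial resistances (cylindrical: R_cond = ln(r_o/r_i)/(2πkL), R_conv = 1/(h·2πrL)):
R_inner film = 1/(h_i·2πr₁L) = 1/(624×2π×0.05×1) = 0.005101 K/W
R_stainless steel pipe wall = ln(53.5/50)/(2π×17.6×1) = 6.118×10^-4 K/W
R_glass-fibre batt = ln(83.5/53.5)/(2π×0.0443×1) = 1.599 K/W
R_cork board = ln(123.5/83.5)/(2π×0.0409×1) = 1.523 K/W
R_outer film = 1/(h_o·2πr_oL) = 1/(7.79×2π×0.1235×1) = 0.1654 K/W
R_total = 3.294 K/W
Q = ΔT/R_total = 81/3.294
Q = 24.6 W/m
T_interface = T_inner − Q·ΣR(inner→interface) = 109 − 24.6×1.605

T ≈ 69.5 °C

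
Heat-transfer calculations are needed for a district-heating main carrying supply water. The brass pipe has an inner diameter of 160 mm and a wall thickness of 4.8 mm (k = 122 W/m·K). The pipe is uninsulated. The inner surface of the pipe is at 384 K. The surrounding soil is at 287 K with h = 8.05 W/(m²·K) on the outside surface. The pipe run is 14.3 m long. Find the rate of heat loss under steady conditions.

Q ≈ 5950 W

Treating each annulus and film as a series resistance:
R_brass pipe wall = ln(84.8/80)/(2π×122×14.3) = 5.316×10^-6 K/W
R_outer film = 1/(h_o·2πr_oL) = 1/(8.05×2π×0.0848×14.3) = 0.0163 K/W
R_total = 0.01631 K/W
Q = ΔT/R_total = 97/0.01631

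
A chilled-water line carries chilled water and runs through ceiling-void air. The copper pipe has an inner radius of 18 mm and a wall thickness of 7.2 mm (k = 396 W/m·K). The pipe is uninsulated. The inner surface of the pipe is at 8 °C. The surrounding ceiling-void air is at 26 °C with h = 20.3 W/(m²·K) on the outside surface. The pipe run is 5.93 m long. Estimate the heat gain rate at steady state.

Q ≈ 343 W

For a radial system each layer contributes R = ln(r_out/r_in)/(2πkL); films add R = 1/(hA).
R_copper pipe wall = ln(25.2/18)/(2π×396×5.93) = 2.28×10^-5 K/W
R_outer film = 1/(h_o·2πr_oL) = 1/(20.3×2π×0.0252×5.93) = 0.05246 K/W
R_total = 0.05249 K/W
Q = ΔT/R_total = 18/0.05249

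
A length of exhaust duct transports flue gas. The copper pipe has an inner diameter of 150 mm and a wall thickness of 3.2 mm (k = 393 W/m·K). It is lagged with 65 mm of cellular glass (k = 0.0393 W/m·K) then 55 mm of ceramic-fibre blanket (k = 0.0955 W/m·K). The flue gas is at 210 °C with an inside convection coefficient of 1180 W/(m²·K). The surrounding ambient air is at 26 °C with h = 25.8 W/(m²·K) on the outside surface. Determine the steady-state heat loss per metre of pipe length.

Treating each annulus and film as a series resistance:
R_inner film = 1/(h_i·2πr₁L) = 1/(1180×2π×0.075×1) = 0.001798 K/W
R_copper pipe wall = ln(78.2/75)/(2π×393×1) = 1.692×10^-5 K/W
R_cellular glass = ln(143.2/78.2)/(2π×0.0393×1) = 2.45 K/W
R_ceramic-fibre blanket = ln(198.2/143.2)/(2π×0.0955×1) = 0.5417 K/W
R_outer film = 1/(h_o·2πr_oL) = 1/(25.8×2π×0.1982×1) = 0.03112 K/W
R_total = 3.025 K/W
Q = ΔT/R_total = 184/3.025

q′ ≈ 60.8 W/m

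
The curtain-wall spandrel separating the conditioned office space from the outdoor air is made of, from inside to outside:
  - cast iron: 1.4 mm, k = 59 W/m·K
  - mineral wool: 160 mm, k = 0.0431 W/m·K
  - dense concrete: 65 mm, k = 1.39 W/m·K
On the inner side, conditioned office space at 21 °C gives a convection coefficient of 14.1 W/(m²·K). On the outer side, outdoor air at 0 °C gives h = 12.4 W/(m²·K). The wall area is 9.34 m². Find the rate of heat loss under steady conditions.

Q ≈ 50.2 W

Treating each layer as a thermal resistance in series:
R_inner film = 1/(h_i·A) = 1/(14.1×9.34) = 0.007593 K/W
R_cast iron = L/(kA) = 0.0014/(59×9.34) = 2.541×10^-6 K/W
R_mineral wool = L/(kA) = 0.16/(0.0431×9.34) = 0.3975 K/W
R_dense concrete = L/(kA) = 0.065/(1.39×9.34) = 0.005007 K/W
R_outer film = 1/(h_o·A) = 1/(12.4×9.34) = 0.008634 K/W
R_total = 0.4187 K/W
Q = ΔT / R_total = 21 / 0.4187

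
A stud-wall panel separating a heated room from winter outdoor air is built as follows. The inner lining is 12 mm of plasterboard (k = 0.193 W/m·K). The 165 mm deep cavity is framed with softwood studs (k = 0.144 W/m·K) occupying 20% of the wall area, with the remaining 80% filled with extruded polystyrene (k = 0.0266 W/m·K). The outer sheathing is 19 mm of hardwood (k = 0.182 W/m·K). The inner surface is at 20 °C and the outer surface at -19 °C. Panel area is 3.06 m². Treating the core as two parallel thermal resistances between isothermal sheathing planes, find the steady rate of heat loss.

Q ≈ 34.5 W

Sheathing layers in series; stud and cavity paths in parallel between them.
R_inner = 0.012/(0.193×3.06) = 0.02032 K/W
R_stud  = 0.165/(0.144×0.2×3.06) = 1.872 K/W
R_cav   = 0.165/(0.0266×0.8×3.06) = 2.534 K/W
1/R_core = 1/R_stud + 1/R_cav → R_core = 1.077 K/W
R_outer = 0.019/(0.182×3.06) = 0.03412 K/W
R_total = 1.131 K/W
Q = ΔT/R_total = 39/1.131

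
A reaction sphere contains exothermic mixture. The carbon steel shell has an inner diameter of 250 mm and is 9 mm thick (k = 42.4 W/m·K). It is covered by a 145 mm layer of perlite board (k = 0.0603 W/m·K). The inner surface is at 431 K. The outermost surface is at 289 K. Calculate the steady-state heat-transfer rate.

Q ≈ 27.7 W

Radial (spherical) resistances in series:
R_carbon steel shell = (1/0.125 − 1/0.134)/(4π×42.4) = 0.001008 K/W
R_perlite board = (1/0.134 − 1/0.279)/(4π×0.0603) = 5.118 K/W
R_total = 5.119 K/W
Q = ΔT/R_total = 142/5.119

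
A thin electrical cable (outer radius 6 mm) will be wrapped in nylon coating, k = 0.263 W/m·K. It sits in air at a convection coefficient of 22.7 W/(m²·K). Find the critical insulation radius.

For a cylinder r_cr = k/h = 0.263/22.7
r_cr = 11.6 mm; since the bare radius (6 mm) is below r_cr, adding a thin layer of insulation will *increase* heat loss.

r_cr ≈ 11.6 mm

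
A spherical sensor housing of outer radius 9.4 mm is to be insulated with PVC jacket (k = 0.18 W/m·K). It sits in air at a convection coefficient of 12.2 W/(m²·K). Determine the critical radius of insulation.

r_cr ≈ 29.5 mm

For a sphere r_cr = 2k/h = 2×0.18/12.2
r_cr = 29.5 mm; since the bare radius (9.4 mm) is below r_cr, adding a thin layer of insulation will *increase* heat loss.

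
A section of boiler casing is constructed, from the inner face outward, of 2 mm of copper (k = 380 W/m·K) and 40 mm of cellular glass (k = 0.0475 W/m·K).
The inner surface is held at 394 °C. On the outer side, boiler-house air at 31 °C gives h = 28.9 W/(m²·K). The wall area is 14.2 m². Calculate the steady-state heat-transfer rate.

Thermal resistances in series:
R_copper = L/(kA) = 0.002/(380×14.2) = 3.706×10^-7 K/W
R_cellular glass = L/(kA) = 0.04/(0.0475×14.2) = 0.0593 K/W
R_outer film = 1/(h_o·A) = 1/(28.9×14.2) = 0.002437 K/W
R_total = 0.06174 K/W
Q = ΔT / R_total = 363 / 0.06174

Q ≈ 5880 W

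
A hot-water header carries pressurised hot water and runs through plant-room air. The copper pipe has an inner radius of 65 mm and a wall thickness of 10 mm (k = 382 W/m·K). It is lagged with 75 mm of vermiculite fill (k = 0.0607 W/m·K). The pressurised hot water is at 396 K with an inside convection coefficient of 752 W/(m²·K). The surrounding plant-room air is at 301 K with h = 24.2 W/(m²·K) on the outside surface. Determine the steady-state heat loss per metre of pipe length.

q′ ≈ 50.9 W/m

Cylindrical conduction, so R = ln(r₂/r₁)/(2πkL) per layer, in series:
R_inner film = 1/(h_i·2πr₁L) = 1/(752×2π×0.065×1) = 0.003256 K/W
R_copper pipe wall = ln(75/65)/(2π×382×1) = 5.962×10^-5 K/W
R_vermiculite fill = ln(150/75)/(2π×0.0607×1) = 1.817 K/W
R_outer film = 1/(h_o·2πr_oL) = 1/(24.2×2π×0.15×1) = 0.04384 K/W
R_total = 1.865 K/W
Q = ΔT/R_total = 95/1.865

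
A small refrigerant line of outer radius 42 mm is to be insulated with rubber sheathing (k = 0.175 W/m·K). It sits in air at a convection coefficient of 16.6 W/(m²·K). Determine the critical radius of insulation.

For a cylinder r_cr = k/h = 0.175/16.6
r_cr = 10.5 mm; since the bare radius (42 mm) is above r_cr, any added insulation will reduce heat loss.

r_cr ≈ 10.5 mm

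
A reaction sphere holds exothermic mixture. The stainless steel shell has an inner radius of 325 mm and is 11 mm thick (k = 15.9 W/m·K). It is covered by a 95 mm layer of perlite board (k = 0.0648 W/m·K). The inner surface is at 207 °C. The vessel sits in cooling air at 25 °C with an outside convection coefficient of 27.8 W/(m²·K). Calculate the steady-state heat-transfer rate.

Spherical conduction: R = (1/r_in − 1/r_out)/(4πk) per layer; series-sum.
R_stainless steel shell = (1/0.325 − 1/0.336)/(4π×15.9) = 5.042×10^-4 K/W
R_perlite board = (1/0.336 − 1/0.431)/(4π×0.0648) = 0.8056 K/W
R_outer film = 1/(h·4πr_o²) = 1/(27.8×4π×0.431²) = 0.01541 K/W
R_total = 0.8215 K/W
Q = ΔT/R_total = 182/0.8215

Q ≈ 222 W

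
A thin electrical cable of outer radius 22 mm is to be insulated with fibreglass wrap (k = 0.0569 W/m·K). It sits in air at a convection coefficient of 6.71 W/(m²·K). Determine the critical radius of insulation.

r_cr ≈ 8.48 mm

For a cylinder r_cr = k/h = 0.0569/6.71
r_cr = 8.48 mm; since the bare radius (22 mm) is above r_cr, any added insulation will reduce heat loss.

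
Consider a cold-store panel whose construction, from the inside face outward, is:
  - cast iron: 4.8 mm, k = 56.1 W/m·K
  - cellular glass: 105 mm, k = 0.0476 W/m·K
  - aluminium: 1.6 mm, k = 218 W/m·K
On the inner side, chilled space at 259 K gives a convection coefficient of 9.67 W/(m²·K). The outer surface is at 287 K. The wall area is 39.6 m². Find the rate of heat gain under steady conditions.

Series thermal resistances:
R_inner film = 1/(h_i·A) = 1/(9.67×39.6) = 0.002611 K/W
R_cast iron = L/(kA) = 0.0048/(56.1×39.6) = 2.161×10^-6 K/W
R_cellular glass = L/(kA) = 0.105/(0.0476×39.6) = 0.0557 K/W
R_aluminium = L/(kA) = 0.0016/(218×39.6) = 1.853×10^-7 K/W
R_total = 0.05832 K/W
Q = ΔT / R_total = 28 / 0.05832

Q ≈ 480 W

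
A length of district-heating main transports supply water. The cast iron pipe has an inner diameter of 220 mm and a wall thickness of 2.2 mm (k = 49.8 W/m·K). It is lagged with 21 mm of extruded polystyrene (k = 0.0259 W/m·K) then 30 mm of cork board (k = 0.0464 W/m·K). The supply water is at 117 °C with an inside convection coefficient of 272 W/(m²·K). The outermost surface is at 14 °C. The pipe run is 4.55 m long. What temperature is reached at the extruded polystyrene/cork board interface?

Cylindrical conduction, so R = ln(r₂/r₁)/(2πkL) per layer, in series:
R_inner film = 1/(h_i·2πr₁L) = 1/(272×2π×0.11×4.55) = 0.001169 K/W
R_cast iron pipe wall = ln(112.2/110)/(2π×49.8×4.55) = 1.391×10^-5 K/W
R_extruded polystyrene = ln(133.2/112.2)/(2π×0.0259×4.55) = 0.2317 K/W
R_cork board = ln(163.2/133.2)/(2π×0.0464×4.55) = 0.1531 K/W
R_total = 0.386 K/W
Q = ΔT/R_total = 103/0.386
Q = 267 W
T_interface = T_inner − Q·ΣR(inner→interface) = 117 − 267×0.2329

T ≈ 54.9 °C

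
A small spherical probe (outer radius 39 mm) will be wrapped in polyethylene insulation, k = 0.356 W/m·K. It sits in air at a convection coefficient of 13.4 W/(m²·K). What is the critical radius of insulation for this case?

For a sphere r_cr = 2k/h = 2×0.356/13.4
r_cr = 53.1 mm; since the bare radius (39 mm) is below r_cr, adding a thin layer of insulation will *increase* heat loss.

r_cr ≈ 53.1 mm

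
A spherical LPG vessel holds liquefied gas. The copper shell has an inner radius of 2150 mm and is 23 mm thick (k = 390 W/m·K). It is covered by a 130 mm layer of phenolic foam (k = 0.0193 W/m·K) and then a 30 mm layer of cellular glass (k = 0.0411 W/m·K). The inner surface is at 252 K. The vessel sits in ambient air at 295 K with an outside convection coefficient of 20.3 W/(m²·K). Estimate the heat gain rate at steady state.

Q ≈ 362 W

Radial (spherical) resistances in series:
R_copper shell = (1/2.15 − 1/2.173)/(4π×390) = 1.005×10^-6 K/W
R_phenolic foam = (1/2.173 − 1/2.303)/(4π×0.0193) = 0.1071 K/W
R_cellular glass = (1/2.303 − 1/2.333)/(4π×0.0411) = 0.01081 K/W
R_outer film = 1/(h·4πr_o²) = 1/(20.3×4π×2.333²) = 7.202×10^-4 K/W
R_total = 0.1186 K/W
Q = ΔT/R_total = 43/0.1186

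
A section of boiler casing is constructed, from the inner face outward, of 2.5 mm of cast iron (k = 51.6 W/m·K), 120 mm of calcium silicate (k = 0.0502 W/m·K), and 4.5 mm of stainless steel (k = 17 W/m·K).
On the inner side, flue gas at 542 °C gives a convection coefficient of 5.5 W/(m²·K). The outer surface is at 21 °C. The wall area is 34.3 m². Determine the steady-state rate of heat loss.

Treating each layer as a thermal resistance in series:
R_inner film = 1/(h_i·A) = 1/(5.5×34.3) = 0.005301 K/W
R_cast iron = L/(kA) = 0.0025/(51.6×34.3) = 1.413×10^-6 K/W
R_calcium silicate = L/(kA) = 0.12/(0.0502×34.3) = 0.06969 K/W
R_stainless steel = L/(kA) = 0.0045/(17×34.3) = 7.717×10^-6 K/W
R_total = 0.075 K/W
Q = ΔT / R_total = 521 / 0.075

Q ≈ 6950 W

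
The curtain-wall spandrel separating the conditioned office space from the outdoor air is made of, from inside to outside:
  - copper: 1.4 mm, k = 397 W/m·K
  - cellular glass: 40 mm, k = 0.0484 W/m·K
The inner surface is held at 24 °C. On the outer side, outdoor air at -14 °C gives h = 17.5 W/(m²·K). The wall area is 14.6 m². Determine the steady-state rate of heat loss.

Series thermal resistances:
R_copper = L/(kA) = 0.0014/(397×14.6) = 2.415×10^-7 K/W
R_cellular glass = L/(kA) = 0.04/(0.0484×14.6) = 0.05661 K/W
R_outer film = 1/(h_o·A) = 1/(17.5×14.6) = 0.003914 K/W
R_total = 0.06052 K/W
Q = ΔT / R_total = 38 / 0.06052

Q ≈ 628 W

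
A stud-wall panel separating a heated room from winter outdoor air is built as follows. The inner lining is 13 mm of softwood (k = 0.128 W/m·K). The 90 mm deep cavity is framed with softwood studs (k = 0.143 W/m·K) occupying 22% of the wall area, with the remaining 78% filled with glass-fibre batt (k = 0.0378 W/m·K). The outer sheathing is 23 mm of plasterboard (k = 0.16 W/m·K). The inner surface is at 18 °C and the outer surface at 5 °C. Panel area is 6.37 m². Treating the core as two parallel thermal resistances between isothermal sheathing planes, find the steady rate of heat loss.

Q ≈ 48.1 W

Sheathing layers in series; stud and cavity paths in parallel between them.
R_inner = 0.013/(0.128×6.37) = 0.01594 K/W
R_stud  = 0.09/(0.143×0.22×6.37) = 0.4491 K/W
R_cav   = 0.09/(0.0378×0.78×6.37) = 0.4792 K/W
1/R_core = 1/R_stud + 1/R_cav → R_core = 0.2318 K/W
R_outer = 0.023/(0.16×6.37) = 0.02257 K/W
R_total = 0.2703 K/W
Q = ΔT/R_total = 13/0.2703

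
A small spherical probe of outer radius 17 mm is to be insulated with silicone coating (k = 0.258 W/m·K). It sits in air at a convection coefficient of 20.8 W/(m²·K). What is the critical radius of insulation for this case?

r_cr ≈ 24.8 mm

For a sphere r_cr = 2k/h = 2×0.258/20.8
r_cr = 24.8 mm; since the bare radius (17 mm) is below r_cr, adding a thin layer of insulation will *increase* heat loss.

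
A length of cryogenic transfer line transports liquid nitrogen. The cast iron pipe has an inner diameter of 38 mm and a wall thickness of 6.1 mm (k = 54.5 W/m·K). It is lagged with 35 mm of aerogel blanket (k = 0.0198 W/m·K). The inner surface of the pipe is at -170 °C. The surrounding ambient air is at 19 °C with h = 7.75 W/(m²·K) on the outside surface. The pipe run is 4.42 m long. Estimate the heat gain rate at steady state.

Q ≈ 113 W

Cylindrical conduction, so R = ln(r₂/r₁)/(2πkL) per layer, in series:
R_cast iron pipe wall = ln(25.1/19)/(2π×54.5×4.42) = 1.84×10^-4 K/W
R_aerogel blanket = ln(60.1/25.1)/(2π×0.0198×4.42) = 1.588 K/W
R_outer film = 1/(h_o·2πr_oL) = 1/(7.75×2π×0.0601×4.42) = 0.07731 K/W
R_total = 1.665 K/W
Q = ΔT/R_total = 189/1.665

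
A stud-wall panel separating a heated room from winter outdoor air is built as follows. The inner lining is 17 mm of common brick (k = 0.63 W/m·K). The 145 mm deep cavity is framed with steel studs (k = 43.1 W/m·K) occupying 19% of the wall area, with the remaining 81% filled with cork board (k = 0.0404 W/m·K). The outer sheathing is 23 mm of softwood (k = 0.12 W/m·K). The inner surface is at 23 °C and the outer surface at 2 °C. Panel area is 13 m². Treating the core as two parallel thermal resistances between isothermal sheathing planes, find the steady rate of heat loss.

Sheathing layers in series; stud and cavity paths in parallel between them.
R_inner = 0.017/(0.63×13) = 0.002076 K/W
R_stud  = 0.145/(43.1×0.19×13) = 0.001362 K/W
R_cav   = 0.145/(0.0404×0.81×13) = 0.3408 K/W
1/R_core = 1/R_stud + 1/R_cav → R_core = 0.001357 K/W
R_outer = 0.023/(0.12×13) = 0.01474 K/W
R_total = 0.01818 K/W
Q = ΔT/R_total = 21/0.01818

Q ≈ 1160 W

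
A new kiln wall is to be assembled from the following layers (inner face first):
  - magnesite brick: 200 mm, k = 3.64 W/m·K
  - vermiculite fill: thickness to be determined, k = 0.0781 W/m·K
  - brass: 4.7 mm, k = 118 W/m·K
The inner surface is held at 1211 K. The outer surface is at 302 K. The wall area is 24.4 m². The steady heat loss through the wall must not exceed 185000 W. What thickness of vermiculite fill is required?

Series thermal resistances:
R_magnesite brick = L/(kA) = 0.2/(3.64×24.4) = 0.002252 K/W
R_brass = L/(kA) = 0.0047/(118×24.4) = 1.632×10^-6 K/W
Sum of the known resistances R_other = 0.002253 K/W
Required total resistance R_tot = ΔT/Q_allow = 909/185000 = 0.004914 K/W
R_vermiculite fill = R_tot − R_other = 0.00266 K/W
L = R·k·A = 0.00266×0.0781×24.4

L ≈ 5.07 mm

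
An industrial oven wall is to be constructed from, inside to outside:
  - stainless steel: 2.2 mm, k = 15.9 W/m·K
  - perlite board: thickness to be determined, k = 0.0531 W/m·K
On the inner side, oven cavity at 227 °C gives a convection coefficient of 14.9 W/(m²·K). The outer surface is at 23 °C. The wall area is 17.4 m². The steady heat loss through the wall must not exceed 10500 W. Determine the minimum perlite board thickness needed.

Thermal resistances in series:
R_inner film = 1/(h_i·A) = 1/(14.9×17.4) = 0.003857 K/W
R_stainless steel = L/(kA) = 0.0022/(15.9×17.4) = 7.952×10^-6 K/W
Sum of the known resistances R_other = 0.003865 K/W
Required total resistance R_tot = ΔT/Q_allow = 204/10500 = 0.01943 K/W
R_perlite board = R_tot − R_other = 0.01556 K/W
L = R·k·A = 0.01556×0.0531×17.4

L ≈ 14.4 mm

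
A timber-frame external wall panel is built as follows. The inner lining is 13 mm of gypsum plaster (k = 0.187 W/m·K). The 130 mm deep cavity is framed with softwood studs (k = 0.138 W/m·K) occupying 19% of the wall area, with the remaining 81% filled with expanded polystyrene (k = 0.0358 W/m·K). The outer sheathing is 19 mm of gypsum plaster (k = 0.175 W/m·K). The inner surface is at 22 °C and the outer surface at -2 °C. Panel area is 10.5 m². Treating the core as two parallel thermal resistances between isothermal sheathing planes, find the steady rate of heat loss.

Q ≈ 99.5 W

Sheathing layers in series; stud and cavity paths in parallel between them.
R_inner = 0.013/(0.187×10.5) = 0.006621 K/W
R_stud  = 0.13/(0.138×0.19×10.5) = 0.4722 K/W
R_cav   = 0.13/(0.0358×0.81×10.5) = 0.427 K/W
1/R_core = 1/R_stud + 1/R_cav → R_core = 0.2242 K/W
R_outer = 0.019/(0.175×10.5) = 0.01034 K/W
R_total = 0.2412 K/W
Q = ΔT/R_total = 24/0.2412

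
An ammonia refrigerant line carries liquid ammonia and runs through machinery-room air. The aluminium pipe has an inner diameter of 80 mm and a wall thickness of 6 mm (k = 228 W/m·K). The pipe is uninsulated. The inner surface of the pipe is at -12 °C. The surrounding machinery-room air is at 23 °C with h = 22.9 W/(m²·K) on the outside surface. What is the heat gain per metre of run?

q′ ≈ 232 W/m

For a radial system each layer contributes R = ln(r_out/r_in)/(2πkL); films add R = 1/(hA).
R_aluminium pipe wall = ln(46/40)/(2π×228×1) = 9.756×10^-5 K/W
R_outer film = 1/(h_o·2πr_oL) = 1/(22.9×2π×0.046×1) = 0.1511 K/W
R_total = 0.1512 K/W
Q = ΔT/R_total = 35/0.1512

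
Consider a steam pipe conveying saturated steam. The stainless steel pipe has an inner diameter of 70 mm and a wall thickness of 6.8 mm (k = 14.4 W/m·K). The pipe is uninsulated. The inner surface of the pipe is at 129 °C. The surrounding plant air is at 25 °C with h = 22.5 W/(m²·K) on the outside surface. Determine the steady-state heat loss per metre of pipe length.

q′ ≈ 608 W/m

Per-layer cylindrical resistances, series-summed:
R_stainless steel pipe wall = ln(41.8/35)/(2π×14.4×1) = 0.001962 K/W
R_outer film = 1/(h_o·2πr_oL) = 1/(22.5×2π×0.0418×1) = 0.1692 K/W
R_total = 0.1712 K/W
Q = ΔT/R_total = 104/0.1712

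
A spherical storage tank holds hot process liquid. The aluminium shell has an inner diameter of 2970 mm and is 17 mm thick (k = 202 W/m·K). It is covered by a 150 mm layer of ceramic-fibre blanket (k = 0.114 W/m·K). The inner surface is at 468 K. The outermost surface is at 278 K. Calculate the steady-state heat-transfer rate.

Radial (spherical) resistances in series:
R_aluminium shell = (1/1.485 − 1/1.502)/(4π×202) = 3.003×10^-6 K/W
R_ceramic-fibre blanket = (1/1.502 − 1/1.652)/(4π×0.114) = 0.0422 K/W
R_total = 0.0422 K/W
Q = ΔT/R_total = 190/0.0422

Q ≈ 4500 W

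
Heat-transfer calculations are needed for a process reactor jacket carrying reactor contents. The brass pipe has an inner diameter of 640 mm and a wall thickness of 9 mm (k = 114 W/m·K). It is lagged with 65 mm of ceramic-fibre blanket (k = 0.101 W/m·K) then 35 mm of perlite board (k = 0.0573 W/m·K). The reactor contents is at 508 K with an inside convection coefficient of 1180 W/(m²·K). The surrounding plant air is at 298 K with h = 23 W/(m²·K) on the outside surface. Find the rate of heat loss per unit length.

Per-layer cylindrical resistances, series-summed:
R_inner film = 1/(h_i·2πr₁L) = 1/(1180×2π×0.32×1) = 4.215×10^-4 K/W
R_brass pipe wall = ln(329/320)/(2π×114×1) = 3.872×10^-5 K/W
R_ceramic-fibre blanket = ln(394/329)/(2π×0.101×1) = 0.2841 K/W
R_perlite board = ln(429/394)/(2π×0.0573×1) = 0.2364 K/W
R_outer film = 1/(h_o·2πr_oL) = 1/(23×2π×0.429×1) = 0.01613 K/W
R_total = 0.5371 K/W
Q = ΔT/R_total = 210/0.5371

q′ ≈ 391 W/m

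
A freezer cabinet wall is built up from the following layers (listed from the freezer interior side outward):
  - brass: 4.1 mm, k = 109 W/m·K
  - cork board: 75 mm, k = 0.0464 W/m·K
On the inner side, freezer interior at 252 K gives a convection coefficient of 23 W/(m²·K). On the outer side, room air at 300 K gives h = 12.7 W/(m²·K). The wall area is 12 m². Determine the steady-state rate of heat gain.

Treating each layer as a thermal resistance in series:
R_inner film = 1/(h_i·A) = 1/(23×12) = 0.003623 K/W
R_brass = L/(kA) = 0.0041/(109×12) = 3.135×10^-6 K/W
R_cork board = L/(kA) = 0.075/(0.0464×12) = 0.1347 K/W
R_outer film = 1/(h_o·A) = 1/(12.7×12) = 0.006562 K/W
R_total = 0.1449 K/W
Q = ΔT / R_total = 48 / 0.1449

Q ≈ 331 W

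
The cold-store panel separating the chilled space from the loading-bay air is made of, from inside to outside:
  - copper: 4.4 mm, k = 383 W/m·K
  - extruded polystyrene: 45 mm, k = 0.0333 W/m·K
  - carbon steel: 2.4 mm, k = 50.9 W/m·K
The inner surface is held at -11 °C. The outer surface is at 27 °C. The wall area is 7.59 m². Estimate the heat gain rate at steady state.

Q ≈ 213 W

Thermal resistances in series:
R_copper = L/(kA) = 0.0044/(383×7.59) = 1.514×10^-6 K/W
R_extruded polystyrene = L/(kA) = 0.045/(0.0333×7.59) = 0.178 K/W
R_carbon steel = L/(kA) = 0.0024/(50.9×7.59) = 6.212×10^-6 K/W
R_total = 0.1781 K/W
Q = ΔT / R_total = 38 / 0.1781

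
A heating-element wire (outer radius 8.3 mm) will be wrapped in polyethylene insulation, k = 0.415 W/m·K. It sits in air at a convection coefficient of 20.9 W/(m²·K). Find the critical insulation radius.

For a cylinder r_cr = k/h = 0.415/20.9
r_cr = 19.9 mm; since the bare radius (8.3 mm) is below r_cr, adding a thin layer of insulation will *increase* heat loss.

r_cr ≈ 19.9 mm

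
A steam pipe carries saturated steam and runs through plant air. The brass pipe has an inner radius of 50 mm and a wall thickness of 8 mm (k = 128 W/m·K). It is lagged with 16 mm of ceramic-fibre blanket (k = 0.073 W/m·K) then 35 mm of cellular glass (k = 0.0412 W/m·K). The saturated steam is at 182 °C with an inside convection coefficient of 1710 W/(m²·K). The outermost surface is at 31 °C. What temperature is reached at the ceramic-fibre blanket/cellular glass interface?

Radial resistances (cylindrical: R_cond = ln(r_o/r_i)/(2πkL), R_conv = 1/(h·2πrL)):
R_inner film = 1/(h_i·2πr₁L) = 1/(1710×2π×0.05×1) = 0.001861 K/W
R_brass pipe wall = ln(58/50)/(2π×128×1) = 1.845×10^-4 K/W
R_ceramic-fibre blanket = ln(74/58)/(2π×0.073×1) = 0.5311 K/W
R_cellular glass = ln(109/74)/(2π×0.0412×1) = 1.496 K/W
R_total = 2.029 K/W
Q = ΔT/R_total = 151/2.029
Q = 74.4 W/m
T_interface = T_inner − Q·ΣR(inner→interface) = 182 − 74.4×0.5332

T ≈ 142 °C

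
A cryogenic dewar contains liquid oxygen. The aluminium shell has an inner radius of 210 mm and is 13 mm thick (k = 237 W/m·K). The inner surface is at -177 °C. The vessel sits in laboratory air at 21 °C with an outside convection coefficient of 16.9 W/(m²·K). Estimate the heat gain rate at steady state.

Each spherical layer contributes R = (1/r_i − 1/r_o)/(4πk):
R_aluminium shell = (1/0.21 − 1/0.223)/(4π×237) = 9.321×10^-5 K/W
R_outer film = 1/(h·4πr_o²) = 1/(16.9×4π×0.223²) = 0.09469 K/W
R_total = 0.09478 K/W
Q = ΔT/R_total = 198/0.09478

Q ≈ 2090 W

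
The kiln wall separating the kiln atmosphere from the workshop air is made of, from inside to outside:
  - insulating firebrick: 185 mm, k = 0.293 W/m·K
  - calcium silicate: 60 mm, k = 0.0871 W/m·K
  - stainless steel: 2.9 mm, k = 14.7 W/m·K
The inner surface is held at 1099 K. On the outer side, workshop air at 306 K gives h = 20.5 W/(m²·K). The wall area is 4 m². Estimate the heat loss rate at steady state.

Q ≈ 2320 W

Series thermal resistances:
R_insulating firebrick = L/(kA) = 0.185/(0.293×4) = 0.1578 K/W
R_calcium silicate = L/(kA) = 0.06/(0.0871×4) = 0.1722 K/W
R_stainless steel = L/(kA) = 0.0029/(14.7×4) = 4.932×10^-5 K/W
R_outer film = 1/(h_o·A) = 1/(20.5×4) = 0.0122 K/W
R_total = 0.3423 K/W
Q = ΔT / R_total = 793 / 0.3423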